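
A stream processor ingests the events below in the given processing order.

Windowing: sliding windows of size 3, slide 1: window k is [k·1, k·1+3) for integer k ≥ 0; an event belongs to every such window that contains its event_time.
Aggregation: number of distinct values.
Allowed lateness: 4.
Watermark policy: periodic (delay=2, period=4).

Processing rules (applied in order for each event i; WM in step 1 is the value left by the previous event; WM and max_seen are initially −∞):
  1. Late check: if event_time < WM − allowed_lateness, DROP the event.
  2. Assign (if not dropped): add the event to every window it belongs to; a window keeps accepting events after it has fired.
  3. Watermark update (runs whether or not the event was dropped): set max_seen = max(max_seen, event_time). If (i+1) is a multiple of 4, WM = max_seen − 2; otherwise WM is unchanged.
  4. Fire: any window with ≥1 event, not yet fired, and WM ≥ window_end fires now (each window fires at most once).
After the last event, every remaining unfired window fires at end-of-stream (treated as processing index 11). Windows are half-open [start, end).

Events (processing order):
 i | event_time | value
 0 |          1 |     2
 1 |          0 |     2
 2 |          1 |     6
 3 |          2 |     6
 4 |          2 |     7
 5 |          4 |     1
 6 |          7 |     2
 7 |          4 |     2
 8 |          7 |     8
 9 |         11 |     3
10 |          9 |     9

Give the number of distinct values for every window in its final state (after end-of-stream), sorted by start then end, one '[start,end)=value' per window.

[0,3)=3 [1,4)=3 [2,5)=4 [3,6)=2 [4,7)=2 [5,8)=2 [6,9)=2 [7,10)=3 [8,11)=1 [9,12)=2 [10,13)=1 [11,14)=1

i=0 t=1 v=2: → [1,4),[0,3); WM=−∞
i=1 t=0 v=2: → [0,3); WM=−∞
i=2 t=1 v=6: → [1,4),[0,3); WM=−∞
i=3 t=2 v=6: → [2,5),[1,4),[0,3); WM=0
i=4 t=2 v=7: → [2,5),[1,4),[0,3); WM=0
i=5 t=4 v=1: → [4,7),[3,6),[2,5); WM=0
i=6 t=7 v=2: → [7,10),[6,9),[5,8); WM=0
i=7 t=4 v=2: → [4,7),[3,6),[2,5); WM=5; [0,3) fires=3 [1,4) fires=3 [2,5) fires=4
i=8 t=7 v=8: → [7,10),[6,9),[5,8); WM=5
i=9 t=11 v=3: → [11,14),[10,13),[9,12); WM=5
i=10 t=9 v=9: → [9,12),[8,11),[7,10); WM=5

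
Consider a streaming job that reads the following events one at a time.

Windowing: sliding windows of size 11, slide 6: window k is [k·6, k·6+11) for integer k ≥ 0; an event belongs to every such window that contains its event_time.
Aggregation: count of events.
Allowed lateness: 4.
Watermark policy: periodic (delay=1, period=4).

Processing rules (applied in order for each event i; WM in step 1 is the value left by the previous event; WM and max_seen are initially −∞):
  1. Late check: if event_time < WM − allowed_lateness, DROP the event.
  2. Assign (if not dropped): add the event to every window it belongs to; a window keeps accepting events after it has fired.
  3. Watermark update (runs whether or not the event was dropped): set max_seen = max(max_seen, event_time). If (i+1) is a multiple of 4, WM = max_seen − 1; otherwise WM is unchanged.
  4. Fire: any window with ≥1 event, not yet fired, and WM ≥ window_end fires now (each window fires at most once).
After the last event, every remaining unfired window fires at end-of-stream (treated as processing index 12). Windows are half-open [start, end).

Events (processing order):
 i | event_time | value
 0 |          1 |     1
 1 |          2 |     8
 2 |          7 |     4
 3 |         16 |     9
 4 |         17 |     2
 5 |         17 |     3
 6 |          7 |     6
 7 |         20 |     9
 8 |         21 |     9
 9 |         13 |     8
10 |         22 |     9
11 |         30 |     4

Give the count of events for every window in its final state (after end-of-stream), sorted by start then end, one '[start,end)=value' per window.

[0,11)=3 [6,17)=2 [12,23)=6 [18,29)=3 [24,35)=1 [30,41)=1

i=0 t=1 v=1: → [0,11); WM=−∞
i=1 t=2 v=8: → [0,11); WM=−∞
i=2 t=7 v=4: → [6,17),[0,11); WM=−∞
i=3 t=16 v=9: → [12,23),[6,17); WM=15; [0,11) fires=3
i=4 t=17 v=2: → [12,23); WM=15
i=5 t=17 v=3: → [12,23); WM=15
i=6 t=7 v=6: DROP (t<15-4); WM=15
i=7 t=20 v=9: → [18,29),[12,23); WM=19; [6,17) fires=2
i=8 t=21 v=9: → [18,29),[12,23); WM=19
i=9 t=13 v=8: DROP (t<19-4); WM=19
i=10 t=22 v=9: → [18,29),[12,23); WM=19
i=11 t=30 v=4: → [30,41),[24,35); WM=29; [12,23) fires=6 [18,29) fires=3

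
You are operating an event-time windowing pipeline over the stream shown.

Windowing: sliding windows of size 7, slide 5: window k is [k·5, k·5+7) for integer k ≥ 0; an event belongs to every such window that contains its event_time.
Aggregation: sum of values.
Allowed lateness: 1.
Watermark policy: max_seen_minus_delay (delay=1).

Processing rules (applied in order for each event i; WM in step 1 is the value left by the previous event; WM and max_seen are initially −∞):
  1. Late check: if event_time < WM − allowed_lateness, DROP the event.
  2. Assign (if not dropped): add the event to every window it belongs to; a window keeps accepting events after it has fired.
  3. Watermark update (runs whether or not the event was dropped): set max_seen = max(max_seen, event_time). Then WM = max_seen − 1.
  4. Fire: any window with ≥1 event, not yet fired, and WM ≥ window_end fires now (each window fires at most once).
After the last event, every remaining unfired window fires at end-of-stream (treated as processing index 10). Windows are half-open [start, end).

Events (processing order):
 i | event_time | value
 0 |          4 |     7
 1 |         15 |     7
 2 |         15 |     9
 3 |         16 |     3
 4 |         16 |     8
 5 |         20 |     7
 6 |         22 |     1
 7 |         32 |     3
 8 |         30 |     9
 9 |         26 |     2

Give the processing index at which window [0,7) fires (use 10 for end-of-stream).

i=0 t=4 v=7: → [0,7); WM=3
i=1 t=15 v=7: → [15,22),[10,17); WM=14; [0,7) fires=7
i=2 t=15 v=9: → [15,22),[10,17); WM=14
i=3 t=16 v=3: → [15,22),[10,17); WM=15
i=4 t=16 v=8: → [15,22),[10,17); WM=15
i=5 t=20 v=7: → [20,27),[15,22); WM=19; [10,17) fires=27
i=6 t=22 v=1: → [20,27); WM=21
i=7 t=32 v=3: → [30,37); WM=31; [15,22) fires=34 [20,27) fires=8
i=8 t=30 v=9: → [30,37),[25,32); WM=31
i=9 t=26 v=2: DROP (t<31-1); WM=31

1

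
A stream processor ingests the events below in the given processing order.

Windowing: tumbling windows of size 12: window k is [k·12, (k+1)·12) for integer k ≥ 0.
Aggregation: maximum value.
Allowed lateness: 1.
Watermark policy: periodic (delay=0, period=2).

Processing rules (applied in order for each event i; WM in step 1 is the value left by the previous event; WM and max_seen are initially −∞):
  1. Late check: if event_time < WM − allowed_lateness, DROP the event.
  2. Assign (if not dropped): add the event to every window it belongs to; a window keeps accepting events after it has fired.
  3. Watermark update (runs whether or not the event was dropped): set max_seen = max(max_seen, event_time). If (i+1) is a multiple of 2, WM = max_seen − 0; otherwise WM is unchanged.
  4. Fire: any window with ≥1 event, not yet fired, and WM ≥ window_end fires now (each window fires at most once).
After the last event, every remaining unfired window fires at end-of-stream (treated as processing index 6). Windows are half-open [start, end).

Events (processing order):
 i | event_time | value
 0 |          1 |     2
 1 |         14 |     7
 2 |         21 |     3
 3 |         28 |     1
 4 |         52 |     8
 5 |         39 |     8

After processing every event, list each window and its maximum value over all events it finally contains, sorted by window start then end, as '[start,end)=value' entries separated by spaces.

i=0 t=1 v=2: → [0,12); WM=−∞
i=1 t=14 v=7: → [12,24); WM=14; [0,12) fires=2
i=2 t=21 v=3: → [12,24); WM=14
i=3 t=28 v=1: → [24,36); WM=28; [12,24) fires=7
i=4 t=52 v=8: → [48,60); WM=28
i=5 t=39 v=8: → [36,48); WM=52; [24,36) fires=1 [36,48) fires=8

[0,12)=2 [12,24)=7 [24,36)=1 [36,48)=8 [48,60)=8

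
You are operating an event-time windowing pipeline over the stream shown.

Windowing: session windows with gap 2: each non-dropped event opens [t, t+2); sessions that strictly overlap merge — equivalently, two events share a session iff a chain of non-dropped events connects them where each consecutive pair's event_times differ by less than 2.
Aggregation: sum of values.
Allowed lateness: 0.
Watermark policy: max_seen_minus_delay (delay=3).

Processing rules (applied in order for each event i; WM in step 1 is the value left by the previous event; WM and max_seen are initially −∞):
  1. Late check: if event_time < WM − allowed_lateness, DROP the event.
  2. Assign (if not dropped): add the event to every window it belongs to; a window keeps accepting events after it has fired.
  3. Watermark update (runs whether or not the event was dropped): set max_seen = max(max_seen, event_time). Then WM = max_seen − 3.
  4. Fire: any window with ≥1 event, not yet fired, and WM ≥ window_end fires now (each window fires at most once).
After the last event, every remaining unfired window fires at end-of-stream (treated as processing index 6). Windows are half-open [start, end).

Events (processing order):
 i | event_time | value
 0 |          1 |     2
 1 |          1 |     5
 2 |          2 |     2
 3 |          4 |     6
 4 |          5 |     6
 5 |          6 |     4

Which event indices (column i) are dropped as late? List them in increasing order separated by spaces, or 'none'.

none

i=0 t=1 v=2: → [1,3); WM=-2
i=1 t=1 v=5: → [1,3); WM=-2
i=2 t=2 v=2: → [1,4); WM=-1
i=3 t=4 v=6: → [4,6); WM=1
i=4 t=5 v=6: → [4,7); WM=2
i=5 t=6 v=4: → [4,8); WM=3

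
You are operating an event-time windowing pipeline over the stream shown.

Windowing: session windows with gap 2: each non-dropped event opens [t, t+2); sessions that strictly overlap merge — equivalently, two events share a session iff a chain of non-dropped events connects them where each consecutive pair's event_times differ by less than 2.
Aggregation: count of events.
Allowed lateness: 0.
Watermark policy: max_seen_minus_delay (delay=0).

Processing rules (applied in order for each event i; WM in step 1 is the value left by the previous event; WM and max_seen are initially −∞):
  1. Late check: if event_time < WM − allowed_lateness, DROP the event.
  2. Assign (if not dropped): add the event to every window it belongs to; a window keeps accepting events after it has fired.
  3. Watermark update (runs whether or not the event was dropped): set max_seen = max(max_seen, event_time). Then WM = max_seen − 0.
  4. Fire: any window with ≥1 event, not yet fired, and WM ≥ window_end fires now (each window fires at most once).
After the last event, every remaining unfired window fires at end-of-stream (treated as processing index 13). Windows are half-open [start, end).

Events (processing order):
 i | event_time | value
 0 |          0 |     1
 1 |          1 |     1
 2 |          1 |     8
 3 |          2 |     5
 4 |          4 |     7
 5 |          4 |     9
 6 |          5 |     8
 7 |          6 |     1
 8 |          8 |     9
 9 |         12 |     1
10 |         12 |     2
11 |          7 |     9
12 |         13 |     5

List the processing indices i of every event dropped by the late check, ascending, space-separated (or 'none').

11

i=0 t=0 v=1: → [0,2); WM=0
i=1 t=1 v=1: → [0,3); WM=1
i=2 t=1 v=8: → [0,3); WM=1
i=3 t=2 v=5: → [0,4); WM=2
i=4 t=4 v=7: → [4,6); WM=4
i=5 t=4 v=9: → [4,6); WM=4
i=6 t=5 v=8: → [4,7); WM=5
i=7 t=6 v=1: → [4,8); WM=6
i=8 t=8 v=9: → [8,10); WM=8
i=9 t=12 v=1: → [12,14); WM=12
i=10 t=12 v=2: → [12,14); WM=12
i=11 t=7 v=9: DROP (t<12-0); WM=12
i=12 t=13 v=5: → [12,15); WM=13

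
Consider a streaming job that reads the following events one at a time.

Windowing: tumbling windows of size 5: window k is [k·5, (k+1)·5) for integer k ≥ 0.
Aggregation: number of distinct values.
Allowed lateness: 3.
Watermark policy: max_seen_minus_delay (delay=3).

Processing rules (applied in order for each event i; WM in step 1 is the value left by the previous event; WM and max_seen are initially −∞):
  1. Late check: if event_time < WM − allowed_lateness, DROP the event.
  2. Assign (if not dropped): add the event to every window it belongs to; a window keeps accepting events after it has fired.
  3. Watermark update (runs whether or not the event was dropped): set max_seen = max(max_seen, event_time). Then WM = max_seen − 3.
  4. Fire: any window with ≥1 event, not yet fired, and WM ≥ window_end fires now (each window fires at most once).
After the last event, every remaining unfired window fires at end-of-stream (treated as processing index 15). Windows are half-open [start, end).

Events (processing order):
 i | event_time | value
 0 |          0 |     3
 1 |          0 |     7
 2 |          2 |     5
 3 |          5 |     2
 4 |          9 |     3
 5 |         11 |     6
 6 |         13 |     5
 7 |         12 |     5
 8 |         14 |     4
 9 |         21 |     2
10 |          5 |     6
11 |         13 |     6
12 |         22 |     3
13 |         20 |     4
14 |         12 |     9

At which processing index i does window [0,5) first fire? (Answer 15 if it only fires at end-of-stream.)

i=0 t=0 v=3: → [0,5); WM=-3
i=1 t=0 v=7: → [0,5); WM=-3
i=2 t=2 v=5: → [0,5); WM=-1
i=3 t=5 v=2: → [5,10); WM=2
i=4 t=9 v=3: → [5,10); WM=6; [0,5) fires=3
i=5 t=11 v=6: → [10,15); WM=8
i=6 t=13 v=5: → [10,15); WM=10; [5,10) fires=2
i=7 t=12 v=5: → [10,15); WM=10
i=8 t=14 v=4: → [10,15); WM=11
i=9 t=21 v=2: → [20,25); WM=18; [10,15) fires=3
i=10 t=5 v=6: DROP (t<18-3); WM=18
i=11 t=13 v=6: DROP (t<18-3); WM=18
i=12 t=22 v=3: → [20,25); WM=19
i=13 t=20 v=4: → [20,25); WM=19
i=14 t=12 v=9: DROP (t<19-3); WM=19

4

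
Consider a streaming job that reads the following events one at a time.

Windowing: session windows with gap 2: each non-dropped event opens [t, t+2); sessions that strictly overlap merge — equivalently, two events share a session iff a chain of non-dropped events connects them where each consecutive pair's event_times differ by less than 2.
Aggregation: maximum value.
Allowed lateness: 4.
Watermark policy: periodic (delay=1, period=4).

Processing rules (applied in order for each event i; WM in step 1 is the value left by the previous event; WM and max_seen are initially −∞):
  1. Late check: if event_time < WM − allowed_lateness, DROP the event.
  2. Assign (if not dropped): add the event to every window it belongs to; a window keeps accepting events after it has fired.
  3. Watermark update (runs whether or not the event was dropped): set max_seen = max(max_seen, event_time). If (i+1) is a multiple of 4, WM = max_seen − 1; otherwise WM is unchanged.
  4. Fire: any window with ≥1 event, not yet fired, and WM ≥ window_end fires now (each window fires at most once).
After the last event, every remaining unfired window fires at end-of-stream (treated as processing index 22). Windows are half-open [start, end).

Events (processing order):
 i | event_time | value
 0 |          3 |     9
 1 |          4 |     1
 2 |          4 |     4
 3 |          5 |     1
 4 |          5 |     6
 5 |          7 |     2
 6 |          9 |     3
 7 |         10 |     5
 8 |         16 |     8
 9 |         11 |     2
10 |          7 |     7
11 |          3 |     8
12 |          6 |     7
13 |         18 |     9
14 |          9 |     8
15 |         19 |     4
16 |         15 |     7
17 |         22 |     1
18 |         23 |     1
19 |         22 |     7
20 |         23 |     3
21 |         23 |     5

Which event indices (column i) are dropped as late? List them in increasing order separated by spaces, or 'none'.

i=0 t=3 v=9: → [3,5); WM=−∞
i=1 t=4 v=1: → [3,6); WM=−∞
i=2 t=4 v=4: → [3,6); WM=−∞
i=3 t=5 v=1: → [3,7); WM=4
i=4 t=5 v=6: → [3,7); WM=4
i=5 t=7 v=2: → [7,9); WM=4
i=6 t=9 v=3: → [9,11); WM=4
i=7 t=10 v=5: → [9,12); WM=9
i=8 t=16 v=8: → [16,18); WM=9
i=9 t=11 v=2: → [9,13); WM=9
i=10 t=7 v=7: → [7,9); WM=9
i=11 t=3 v=8: DROP (t<9-4); WM=15
i=12 t=6 v=7: DROP (t<15-4); WM=15
i=13 t=18 v=9: → [18,20); WM=15
i=14 t=9 v=8: DROP (t<15-4); WM=15
i=15 t=19 v=4: → [18,21); WM=18
i=16 t=15 v=7: → [15,18); WM=18
i=17 t=22 v=1: → [22,24); WM=18
i=18 t=23 v=1: → [22,25); WM=18
i=19 t=22 v=7: → [22,25); WM=22
i=20 t=23 v=3: → [22,25); WM=22
i=21 t=23 v=5: → [22,25); WM=22

11 12 14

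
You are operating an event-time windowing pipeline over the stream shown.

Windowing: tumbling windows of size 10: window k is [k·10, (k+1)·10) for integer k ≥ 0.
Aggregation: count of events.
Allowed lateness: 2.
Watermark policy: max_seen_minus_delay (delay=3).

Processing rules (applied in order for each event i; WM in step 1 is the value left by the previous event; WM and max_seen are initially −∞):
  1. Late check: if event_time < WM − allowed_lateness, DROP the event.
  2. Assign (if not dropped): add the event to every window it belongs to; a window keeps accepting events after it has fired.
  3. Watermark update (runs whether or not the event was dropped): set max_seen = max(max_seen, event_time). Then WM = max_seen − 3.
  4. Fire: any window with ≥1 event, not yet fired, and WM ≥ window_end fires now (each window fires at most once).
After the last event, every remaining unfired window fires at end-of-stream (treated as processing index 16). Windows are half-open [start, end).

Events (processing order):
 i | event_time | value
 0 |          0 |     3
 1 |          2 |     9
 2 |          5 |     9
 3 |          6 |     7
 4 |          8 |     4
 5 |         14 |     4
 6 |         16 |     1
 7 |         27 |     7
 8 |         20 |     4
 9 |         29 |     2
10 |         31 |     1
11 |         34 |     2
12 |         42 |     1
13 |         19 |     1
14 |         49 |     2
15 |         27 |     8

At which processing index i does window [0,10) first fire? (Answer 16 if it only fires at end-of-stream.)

i=0 t=0 v=3: → [0,10); WM=-3
i=1 t=2 v=9: → [0,10); WM=-1
i=2 t=5 v=9: → [0,10); WM=2
i=3 t=6 v=7: → [0,10); WM=3
i=4 t=8 v=4: → [0,10); WM=5
i=5 t=14 v=4: → [10,20); WM=11; [0,10) fires=5
i=6 t=16 v=1: → [10,20); WM=13
i=7 t=27 v=7: → [20,30); WM=24; [10,20) fires=2
i=8 t=20 v=4: DROP (t<24-2); WM=24
i=9 t=29 v=2: → [20,30); WM=26
i=10 t=31 v=1: → [30,40); WM=28
i=11 t=34 v=2: → [30,40); WM=31; [20,30) fires=2
i=12 t=42 v=1: → [40,50); WM=39
i=13 t=19 v=1: DROP (t<39-2); WM=39
i=14 t=49 v=2: → [40,50); WM=46; [30,40) fires=2
i=15 t=27 v=8: DROP (t<46-2); WM=46

5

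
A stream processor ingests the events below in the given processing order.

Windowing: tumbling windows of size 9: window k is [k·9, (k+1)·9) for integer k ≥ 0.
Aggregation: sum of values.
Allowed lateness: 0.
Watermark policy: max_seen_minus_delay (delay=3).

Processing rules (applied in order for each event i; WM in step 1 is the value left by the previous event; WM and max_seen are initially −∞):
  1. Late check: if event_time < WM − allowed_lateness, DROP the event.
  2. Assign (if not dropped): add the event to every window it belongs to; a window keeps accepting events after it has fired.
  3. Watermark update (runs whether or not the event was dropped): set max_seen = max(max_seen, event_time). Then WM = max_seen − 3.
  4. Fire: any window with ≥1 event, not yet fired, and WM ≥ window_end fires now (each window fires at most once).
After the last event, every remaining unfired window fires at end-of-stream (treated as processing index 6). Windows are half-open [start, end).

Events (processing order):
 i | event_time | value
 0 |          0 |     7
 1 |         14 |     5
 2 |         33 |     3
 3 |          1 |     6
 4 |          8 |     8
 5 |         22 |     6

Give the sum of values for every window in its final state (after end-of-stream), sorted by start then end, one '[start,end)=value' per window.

[0,9)=7 [9,18)=5 [27,36)=3

i=0 t=0 v=7: → [0,9); WM=-3
i=1 t=14 v=5: → [9,18); WM=11; [0,9) fires=7
i=2 t=33 v=3: → [27,36); WM=30; [9,18) fires=5
i=3 t=1 v=6: DROP (t<30-0); WM=30
i=4 t=8 v=8: DROP (t<30-0); WM=30
i=5 t=22 v=6: DROP (t<30-0); WM=30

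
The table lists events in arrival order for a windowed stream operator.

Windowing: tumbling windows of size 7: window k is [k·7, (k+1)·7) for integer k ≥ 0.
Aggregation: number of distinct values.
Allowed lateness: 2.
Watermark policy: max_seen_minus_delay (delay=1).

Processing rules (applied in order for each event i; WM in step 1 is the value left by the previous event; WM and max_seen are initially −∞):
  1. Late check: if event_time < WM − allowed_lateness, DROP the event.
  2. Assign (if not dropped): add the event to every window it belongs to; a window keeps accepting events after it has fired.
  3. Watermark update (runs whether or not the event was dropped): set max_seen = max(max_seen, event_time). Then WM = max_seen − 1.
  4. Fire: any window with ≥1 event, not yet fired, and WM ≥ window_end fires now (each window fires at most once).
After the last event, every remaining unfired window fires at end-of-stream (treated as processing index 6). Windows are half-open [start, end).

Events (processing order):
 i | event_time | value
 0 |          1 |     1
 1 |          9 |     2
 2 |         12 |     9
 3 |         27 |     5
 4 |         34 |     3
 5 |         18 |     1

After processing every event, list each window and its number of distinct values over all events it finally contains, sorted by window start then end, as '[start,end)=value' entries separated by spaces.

[0,7)=1 [7,14)=2 [21,28)=1 [28,35)=1

i=0 t=1 v=1: → [0,7); WM=0
i=1 t=9 v=2: → [7,14); WM=8; [0,7) fires=1
i=2 t=12 v=9: → [7,14); WM=11
i=3 t=27 v=5: → [21,28); WM=26; [7,14) fires=2
i=4 t=34 v=3: → [28,35); WM=33; [21,28) fires=1
i=5 t=18 v=1: DROP (t<33-2); WM=33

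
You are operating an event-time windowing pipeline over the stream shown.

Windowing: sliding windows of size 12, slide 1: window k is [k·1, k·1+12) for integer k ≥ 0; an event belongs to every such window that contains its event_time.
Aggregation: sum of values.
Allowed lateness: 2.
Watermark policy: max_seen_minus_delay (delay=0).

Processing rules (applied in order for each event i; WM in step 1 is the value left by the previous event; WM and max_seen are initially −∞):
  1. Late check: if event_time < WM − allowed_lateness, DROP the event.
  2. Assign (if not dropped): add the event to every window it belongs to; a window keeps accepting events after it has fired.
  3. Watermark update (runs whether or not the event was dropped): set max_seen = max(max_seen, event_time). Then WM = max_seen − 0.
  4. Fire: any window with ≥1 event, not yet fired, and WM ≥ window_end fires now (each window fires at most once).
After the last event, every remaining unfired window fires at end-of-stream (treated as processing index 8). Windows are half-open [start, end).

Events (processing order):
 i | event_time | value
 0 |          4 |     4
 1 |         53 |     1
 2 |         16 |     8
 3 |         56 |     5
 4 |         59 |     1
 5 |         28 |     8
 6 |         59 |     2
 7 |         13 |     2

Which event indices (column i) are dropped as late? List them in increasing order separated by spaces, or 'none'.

2 5 7

i=0 t=4 v=4: → [4,16),[3,15),[2,14),[1,13),[0,12); WM=4
i=1 t=53 v=1: → [53,65),[52,64),[51,63),[50,62),[49,61),[48,60),[47,59),[46,58),[45,57),[44,56),[43,55),[42,54); WM=53; [0,12) fires=4 [1,13) fires=4 [2,14) fires=4 [3,15) fires=4 [4,16) fires=4
i=2 t=16 v=8: DROP (t<53-2); WM=53
i=3 t=56 v=5: → [56,68),[55,67),[54,66),[53,65),[52,64),[51,63),[50,62),[49,61),[48,60),[47,59),[46,58),[45,57); WM=56; [42,54) fires=1 [43,55) fires=1 [44,56) fires=1
i=4 t=59 v=1: → [59,71),[58,70),[57,69),[56,68),[55,67),[54,66),[53,65),[52,64),[51,63),[50,62),[49,61),[48,60); WM=59; [45,57) fires=6 [46,58) fires=6 [47,59) fires=6
i=5 t=28 v=8: DROP (t<59-2); WM=59
i=6 t=59 v=2: → [59,71),[58,70),[57,69),[56,68),[55,67),[54,66),[53,65),[52,64),[51,63),[50,62),[49,61),[48,60); WM=59
i=7 t=13 v=2: DROP (t<59-2); WM=59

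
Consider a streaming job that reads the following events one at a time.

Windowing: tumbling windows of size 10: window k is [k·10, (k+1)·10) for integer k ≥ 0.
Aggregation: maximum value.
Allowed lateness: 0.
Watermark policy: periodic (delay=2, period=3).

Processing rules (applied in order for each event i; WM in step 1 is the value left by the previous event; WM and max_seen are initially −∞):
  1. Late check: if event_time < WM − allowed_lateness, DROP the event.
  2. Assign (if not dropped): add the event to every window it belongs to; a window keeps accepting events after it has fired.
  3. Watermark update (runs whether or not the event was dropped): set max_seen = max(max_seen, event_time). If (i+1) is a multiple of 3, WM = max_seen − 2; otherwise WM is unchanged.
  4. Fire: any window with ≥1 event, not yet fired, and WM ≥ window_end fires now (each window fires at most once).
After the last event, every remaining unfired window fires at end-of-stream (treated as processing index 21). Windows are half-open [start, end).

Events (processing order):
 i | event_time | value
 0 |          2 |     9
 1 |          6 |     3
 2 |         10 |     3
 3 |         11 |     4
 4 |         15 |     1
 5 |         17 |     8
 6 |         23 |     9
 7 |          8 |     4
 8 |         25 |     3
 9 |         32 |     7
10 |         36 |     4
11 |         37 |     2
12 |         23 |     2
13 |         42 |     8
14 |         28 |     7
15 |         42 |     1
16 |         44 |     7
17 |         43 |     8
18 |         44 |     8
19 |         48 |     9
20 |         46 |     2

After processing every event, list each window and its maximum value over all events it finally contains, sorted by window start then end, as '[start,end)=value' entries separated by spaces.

i=0 t=2 v=9: → [0,10); WM=−∞
i=1 t=6 v=3: → [0,10); WM=−∞
i=2 t=10 v=3: → [10,20); WM=8
i=3 t=11 v=4: → [10,20); WM=8
i=4 t=15 v=1: → [10,20); WM=8
i=5 t=17 v=8: → [10,20); WM=15; [0,10) fires=9
i=6 t=23 v=9: → [20,30); WM=15
i=7 t=8 v=4: DROP (t<15-0); WM=15
i=8 t=25 v=3: → [20,30); WM=23; [10,20) fires=8
i=9 t=32 v=7: → [30,40); WM=23
i=10 t=36 v=4: → [30,40); WM=23
i=11 t=37 v=2: → [30,40); WM=35; [20,30) fires=9
i=12 t=23 v=2: DROP (t<35-0); WM=35
i=13 t=42 v=8: → [40,50); WM=35
i=14 t=28 v=7: DROP (t<35-0); WM=40; [30,40) fires=7
i=15 t=42 v=1: → [40,50); WM=40
i=16 t=44 v=7: → [40,50); WM=40
i=17 t=43 v=8: → [40,50); WM=42
i=18 t=44 v=8: → [40,50); WM=42
i=19 t=48 v=9: → [40,50); WM=42
i=20 t=46 v=2: → [40,50); WM=46

[0,10)=9 [10,20)=8 [20,30)=9 [30,40)=7 [40,50)=9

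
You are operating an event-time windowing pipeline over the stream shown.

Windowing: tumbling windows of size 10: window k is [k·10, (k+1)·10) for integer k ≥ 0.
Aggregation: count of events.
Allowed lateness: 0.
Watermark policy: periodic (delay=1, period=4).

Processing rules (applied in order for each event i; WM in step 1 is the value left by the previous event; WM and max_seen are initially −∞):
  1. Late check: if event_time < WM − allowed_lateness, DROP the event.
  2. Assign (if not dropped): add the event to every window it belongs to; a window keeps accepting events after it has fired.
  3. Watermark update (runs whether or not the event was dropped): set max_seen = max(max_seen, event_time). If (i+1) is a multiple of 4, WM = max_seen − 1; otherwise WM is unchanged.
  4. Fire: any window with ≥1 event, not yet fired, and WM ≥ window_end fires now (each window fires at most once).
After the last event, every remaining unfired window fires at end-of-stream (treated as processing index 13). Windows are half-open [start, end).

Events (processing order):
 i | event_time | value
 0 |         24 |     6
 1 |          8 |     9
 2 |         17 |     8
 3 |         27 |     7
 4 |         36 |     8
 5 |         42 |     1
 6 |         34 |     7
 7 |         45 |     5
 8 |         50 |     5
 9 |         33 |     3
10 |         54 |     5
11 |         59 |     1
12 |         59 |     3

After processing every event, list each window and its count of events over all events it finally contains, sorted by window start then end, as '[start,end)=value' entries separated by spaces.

[0,10)=1 [10,20)=1 [20,30)=2 [30,40)=2 [40,50)=2 [50,60)=4

i=0 t=24 v=6: → [20,30); WM=−∞
i=1 t=8 v=9: → [0,10); WM=−∞
i=2 t=17 v=8: → [10,20); WM=−∞
i=3 t=27 v=7: → [20,30); WM=26; [0,10) fires=1 [10,20) fires=1
i=4 t=36 v=8: → [30,40); WM=26
i=5 t=42 v=1: → [40,50); WM=26
i=6 t=34 v=7: → [30,40); WM=26
i=7 t=45 v=5: → [40,50); WM=44; [20,30) fires=2 [30,40) fires=2
i=8 t=50 v=5: → [50,60); WM=44
i=9 t=33 v=3: DROP (t<44-0); WM=44
i=10 t=54 v=5: → [50,60); WM=44
i=11 t=59 v=1: → [50,60); WM=58; [40,50) fires=2
i=12 t=59 v=3: → [50,60); WM=58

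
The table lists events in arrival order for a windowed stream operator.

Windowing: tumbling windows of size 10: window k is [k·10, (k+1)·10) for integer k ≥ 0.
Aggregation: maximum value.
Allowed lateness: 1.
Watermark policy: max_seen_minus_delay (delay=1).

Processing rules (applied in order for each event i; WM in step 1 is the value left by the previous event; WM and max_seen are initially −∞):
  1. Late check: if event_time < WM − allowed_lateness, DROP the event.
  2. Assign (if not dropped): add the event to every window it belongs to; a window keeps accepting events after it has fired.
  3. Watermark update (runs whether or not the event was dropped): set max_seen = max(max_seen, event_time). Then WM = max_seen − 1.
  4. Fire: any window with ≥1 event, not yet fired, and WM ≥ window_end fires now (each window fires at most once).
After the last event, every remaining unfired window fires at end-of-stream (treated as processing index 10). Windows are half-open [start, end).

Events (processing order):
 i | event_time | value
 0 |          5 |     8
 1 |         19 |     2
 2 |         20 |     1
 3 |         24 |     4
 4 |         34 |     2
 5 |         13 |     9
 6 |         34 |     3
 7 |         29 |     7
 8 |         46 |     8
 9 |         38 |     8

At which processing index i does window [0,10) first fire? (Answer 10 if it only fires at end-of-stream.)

1

i=0 t=5 v=8: → [0,10); WM=4
i=1 t=19 v=2: → [10,20); WM=18; [0,10) fires=8
i=2 t=20 v=1: → [20,30); WM=19
i=3 t=24 v=4: → [20,30); WM=23; [10,20) fires=2
i=4 t=34 v=2: → [30,40); WM=33; [20,30) fires=4
i=5 t=13 v=9: DROP (t<33-1); WM=33
i=6 t=34 v=3: → [30,40); WM=33
i=7 t=29 v=7: DROP (t<33-1); WM=33
i=8 t=46 v=8: → [40,50); WM=45; [30,40) fires=3
i=9 t=38 v=8: DROP (t<45-1); WM=45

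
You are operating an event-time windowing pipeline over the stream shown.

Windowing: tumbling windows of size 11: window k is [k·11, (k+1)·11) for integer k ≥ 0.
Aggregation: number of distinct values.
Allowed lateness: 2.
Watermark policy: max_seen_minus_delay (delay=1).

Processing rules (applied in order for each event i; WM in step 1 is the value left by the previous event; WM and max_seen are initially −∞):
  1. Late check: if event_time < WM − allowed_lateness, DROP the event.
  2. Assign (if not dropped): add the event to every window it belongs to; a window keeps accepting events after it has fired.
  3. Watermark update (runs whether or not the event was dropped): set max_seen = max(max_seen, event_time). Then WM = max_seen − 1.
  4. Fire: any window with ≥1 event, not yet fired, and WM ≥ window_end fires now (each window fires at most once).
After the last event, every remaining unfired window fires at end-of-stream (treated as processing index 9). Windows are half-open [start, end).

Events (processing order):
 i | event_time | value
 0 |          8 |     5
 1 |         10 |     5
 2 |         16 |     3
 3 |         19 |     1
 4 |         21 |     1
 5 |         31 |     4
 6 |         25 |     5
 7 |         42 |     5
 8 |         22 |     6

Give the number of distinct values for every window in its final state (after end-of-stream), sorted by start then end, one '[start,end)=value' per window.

i=0 t=8 v=5: → [0,11); WM=7
i=1 t=10 v=5: → [0,11); WM=9
i=2 t=16 v=3: → [11,22); WM=15; [0,11) fires=1
i=3 t=19 v=1: → [11,22); WM=18
i=4 t=21 v=1: → [11,22); WM=20
i=5 t=31 v=4: → [22,33); WM=30; [11,22) fires=2
i=6 t=25 v=5: DROP (t<30-2); WM=30
i=7 t=42 v=5: → [33,44); WM=41; [22,33) fires=1
i=8 t=22 v=6: DROP (t<41-2); WM=41

[0,11)=1 [11,22)=2 [22,33)=1 [33,44)=1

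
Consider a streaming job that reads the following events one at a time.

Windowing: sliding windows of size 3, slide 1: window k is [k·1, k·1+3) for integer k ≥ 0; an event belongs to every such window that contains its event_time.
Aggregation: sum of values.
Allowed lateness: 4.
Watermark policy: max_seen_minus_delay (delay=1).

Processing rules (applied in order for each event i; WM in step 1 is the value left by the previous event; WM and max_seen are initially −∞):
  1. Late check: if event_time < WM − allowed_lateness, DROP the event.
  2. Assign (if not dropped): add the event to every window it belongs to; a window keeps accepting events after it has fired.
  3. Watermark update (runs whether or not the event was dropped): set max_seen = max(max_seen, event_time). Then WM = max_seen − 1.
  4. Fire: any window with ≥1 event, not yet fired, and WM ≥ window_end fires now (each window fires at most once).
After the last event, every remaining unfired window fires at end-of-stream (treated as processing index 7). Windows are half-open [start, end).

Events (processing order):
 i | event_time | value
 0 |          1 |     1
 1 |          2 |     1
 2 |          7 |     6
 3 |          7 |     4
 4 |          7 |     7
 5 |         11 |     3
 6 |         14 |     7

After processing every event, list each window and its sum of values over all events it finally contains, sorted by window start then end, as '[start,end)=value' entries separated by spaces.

[0,3)=2 [1,4)=2 [2,5)=1 [5,8)=17 [6,9)=17 [7,10)=17 [9,12)=3 [10,13)=3 [11,14)=3 [12,15)=7 [13,16)=7 [14,17)=7

i=0 t=1 v=1: → [1,4),[0,3); WM=0
i=1 t=2 v=1: → [2,5),[1,4),[0,3); WM=1
i=2 t=7 v=6: → [7,10),[6,9),[5,8); WM=6; [0,3) fires=2 [1,4) fires=2 [2,5) fires=1
i=3 t=7 v=4: → [7,10),[6,9),[5,8); WM=6
i=4 t=7 v=7: → [7,10),[6,9),[5,8); WM=6
i=5 t=11 v=3: → [11,14),[10,13),[9,12); WM=10; [5,8) fires=17 [6,9) fires=17 [7,10) fires=17
i=6 t=14 v=7: → [14,17),[13,16),[12,15); WM=13; [9,12) fires=3 [10,13) fires=3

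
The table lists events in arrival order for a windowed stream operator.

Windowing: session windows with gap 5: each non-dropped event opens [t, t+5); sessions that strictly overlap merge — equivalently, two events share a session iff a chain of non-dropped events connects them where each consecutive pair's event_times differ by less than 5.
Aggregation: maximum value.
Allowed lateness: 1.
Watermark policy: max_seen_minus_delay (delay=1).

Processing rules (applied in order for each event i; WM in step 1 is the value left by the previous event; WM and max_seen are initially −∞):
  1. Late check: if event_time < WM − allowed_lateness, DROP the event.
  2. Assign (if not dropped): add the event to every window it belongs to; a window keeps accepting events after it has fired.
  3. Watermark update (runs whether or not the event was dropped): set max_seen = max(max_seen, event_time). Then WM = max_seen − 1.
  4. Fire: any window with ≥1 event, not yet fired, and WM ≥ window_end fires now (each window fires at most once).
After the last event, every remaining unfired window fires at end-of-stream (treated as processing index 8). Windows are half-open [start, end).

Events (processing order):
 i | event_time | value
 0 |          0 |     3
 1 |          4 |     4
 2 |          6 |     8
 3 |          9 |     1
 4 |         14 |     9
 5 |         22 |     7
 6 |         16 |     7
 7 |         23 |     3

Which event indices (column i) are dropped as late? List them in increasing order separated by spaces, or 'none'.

i=0 t=0 v=3: → [0,5); WM=-1
i=1 t=4 v=4: → [0,9); WM=3
i=2 t=6 v=8: → [0,11); WM=5
i=3 t=9 v=1: → [0,14); WM=8
i=4 t=14 v=9: → [14,19); WM=13
i=5 t=22 v=7: → [22,27); WM=21
i=6 t=16 v=7: DROP (t<21-1); WM=21
i=7 t=23 v=3: → [22,28); WM=22

6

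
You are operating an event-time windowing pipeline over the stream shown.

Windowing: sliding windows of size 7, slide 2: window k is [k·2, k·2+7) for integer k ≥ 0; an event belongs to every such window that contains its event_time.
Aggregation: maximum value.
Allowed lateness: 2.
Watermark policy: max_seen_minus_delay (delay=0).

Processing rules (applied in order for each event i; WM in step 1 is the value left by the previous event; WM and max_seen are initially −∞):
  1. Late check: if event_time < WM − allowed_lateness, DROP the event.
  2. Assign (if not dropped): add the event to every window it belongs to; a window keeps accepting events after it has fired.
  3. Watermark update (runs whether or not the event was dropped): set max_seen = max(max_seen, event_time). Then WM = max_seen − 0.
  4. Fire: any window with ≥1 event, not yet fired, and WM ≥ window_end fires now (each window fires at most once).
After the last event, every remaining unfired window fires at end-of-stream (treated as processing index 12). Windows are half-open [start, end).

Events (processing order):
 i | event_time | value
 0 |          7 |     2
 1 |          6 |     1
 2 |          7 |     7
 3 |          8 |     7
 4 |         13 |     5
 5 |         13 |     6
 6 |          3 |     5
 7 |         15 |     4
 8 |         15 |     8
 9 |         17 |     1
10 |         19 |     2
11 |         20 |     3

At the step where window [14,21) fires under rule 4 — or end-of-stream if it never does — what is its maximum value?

8

i=0 t=7 v=2: → [6,13),[4,11),[2,9); WM=7
i=1 t=6 v=1: → [6,13),[4,11),[2,9),[0,7); WM=7; [0,7) fires=1
i=2 t=7 v=7: → [6,13),[4,11),[2,9); WM=7
i=3 t=8 v=7: → [8,15),[6,13),[4,11),[2,9); WM=8
i=4 t=13 v=5: → [12,19),[10,17),[8,15); WM=13; [2,9) fires=7 [4,11) fires=7 [6,13) fires=7
i=5 t=13 v=6: → [12,19),[10,17),[8,15); WM=13
i=6 t=3 v=5: DROP (t<13-2); WM=13
i=7 t=15 v=4: → [14,21),[12,19),[10,17); WM=15; [8,15) fires=7
i=8 t=15 v=8: → [14,21),[12,19),[10,17); WM=15
i=9 t=17 v=1: → [16,23),[14,21),[12,19); WM=17; [10,17) fires=8
i=10 t=19 v=2: → [18,25),[16,23),[14,21); WM=19; [12,19) fires=8
i=11 t=20 v=3: → [20,27),[18,25),[16,23),[14,21); WM=20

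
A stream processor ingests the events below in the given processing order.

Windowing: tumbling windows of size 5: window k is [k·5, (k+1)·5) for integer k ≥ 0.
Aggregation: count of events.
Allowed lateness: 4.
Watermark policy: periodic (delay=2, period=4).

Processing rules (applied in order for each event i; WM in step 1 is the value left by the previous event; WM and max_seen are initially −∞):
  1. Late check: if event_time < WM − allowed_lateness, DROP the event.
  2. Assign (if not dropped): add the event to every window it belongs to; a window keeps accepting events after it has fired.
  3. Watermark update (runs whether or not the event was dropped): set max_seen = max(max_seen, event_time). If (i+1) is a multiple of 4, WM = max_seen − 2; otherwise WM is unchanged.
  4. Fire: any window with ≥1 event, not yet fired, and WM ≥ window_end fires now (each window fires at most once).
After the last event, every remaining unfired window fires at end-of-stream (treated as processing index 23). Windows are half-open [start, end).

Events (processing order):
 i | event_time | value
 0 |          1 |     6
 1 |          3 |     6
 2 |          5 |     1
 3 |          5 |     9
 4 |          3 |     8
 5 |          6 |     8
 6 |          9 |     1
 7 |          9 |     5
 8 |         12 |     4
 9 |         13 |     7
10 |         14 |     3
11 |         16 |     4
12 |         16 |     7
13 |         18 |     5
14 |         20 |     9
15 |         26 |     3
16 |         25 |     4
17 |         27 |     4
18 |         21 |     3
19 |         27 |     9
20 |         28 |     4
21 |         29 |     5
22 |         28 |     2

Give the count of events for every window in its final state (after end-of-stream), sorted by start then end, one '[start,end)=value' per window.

i=0 t=1 v=6: → [0,5); WM=−∞
i=1 t=3 v=6: → [0,5); WM=−∞
i=2 t=5 v=1: → [5,10); WM=−∞
i=3 t=5 v=9: → [5,10); WM=3
i=4 t=3 v=8: → [0,5); WM=3
i=5 t=6 v=8: → [5,10); WM=3
i=6 t=9 v=1: → [5,10); WM=3
i=7 t=9 v=5: → [5,10); WM=7; [0,5) fires=3
i=8 t=12 v=4: → [10,15); WM=7
i=9 t=13 v=7: → [10,15); WM=7
i=10 t=14 v=3: → [10,15); WM=7
i=11 t=16 v=4: → [15,20); WM=14; [5,10) fires=5
i=12 t=16 v=7: → [15,20); WM=14
i=13 t=18 v=5: → [15,20); WM=14
i=14 t=20 v=9: → [20,25); WM=14
i=15 t=26 v=3: → [25,30); WM=24; [10,15) fires=3 [15,20) fires=3
i=16 t=25 v=4: → [25,30); WM=24
i=17 t=27 v=4: → [25,30); WM=24
i=18 t=21 v=3: → [20,25); WM=24
i=19 t=27 v=9: → [25,30); WM=25; [20,25) fires=2
i=20 t=28 v=4: → [25,30); WM=25
i=21 t=29 v=5: → [25,30); WM=25
i=22 t=28 v=2: → [25,30); WM=25

[0,5)=3 [5,10)=5 [10,15)=3 [15,20)=3 [20,25)=2 [25,30)=7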